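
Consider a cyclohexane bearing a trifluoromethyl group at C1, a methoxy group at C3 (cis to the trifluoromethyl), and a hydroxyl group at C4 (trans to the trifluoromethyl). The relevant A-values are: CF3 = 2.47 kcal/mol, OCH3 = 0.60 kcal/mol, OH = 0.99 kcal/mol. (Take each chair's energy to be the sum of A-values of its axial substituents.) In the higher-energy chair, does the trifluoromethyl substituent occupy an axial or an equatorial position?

axial

Chair I (trifluoromethyl axial, methoxy axial, hydroxyl axial): E = 4.06 kcal/mol.
Chair II (trifluoromethyl equatorial, methoxy equatorial, hydroxyl equatorial): E = 0.00 kcal/mol.
Chair I is the less stable (higher-energy) conformer, and in that chair the trifluoromethyl group is axial.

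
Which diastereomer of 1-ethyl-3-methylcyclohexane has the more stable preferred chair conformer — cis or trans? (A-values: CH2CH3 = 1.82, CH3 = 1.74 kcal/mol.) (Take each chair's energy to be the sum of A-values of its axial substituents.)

cis

At 1,3 positions (parity same): cis → (e,e or a,a); trans → (a,e or e,a).
Best chair for cis: E = 0.00 kcal/mol; best chair for trans: E = 1.74 kcal/mol.
The cis isomer is lower by 1.74 kcal/mol.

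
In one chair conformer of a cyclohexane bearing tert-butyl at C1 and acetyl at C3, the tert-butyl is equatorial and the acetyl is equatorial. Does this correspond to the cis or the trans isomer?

cis

C1 and C3 have the same parity, so their axial bonds point in the same direction.
With same-parity carbons, two substituents on the same face are both axial or both equatorial; opposite faces give one of each.
Here the groups are equatorial/equatorial → same face → cis.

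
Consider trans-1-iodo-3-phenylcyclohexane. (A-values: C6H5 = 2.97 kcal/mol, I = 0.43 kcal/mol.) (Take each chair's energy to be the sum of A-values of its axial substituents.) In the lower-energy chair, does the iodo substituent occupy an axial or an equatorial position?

C1 and C3 have the same parity, so for the trans isomer the two substituents are one axial and one equatorial in each chair.
Chair I (phenyl axial, iodo equatorial): E = 2.97 kcal/mol.
Chair II (phenyl equatorial, iodo axial): E = 0.43 kcal/mol.
Chair II is the more stable (lower-energy) conformer, and in that chair the iodo group is axial.

axial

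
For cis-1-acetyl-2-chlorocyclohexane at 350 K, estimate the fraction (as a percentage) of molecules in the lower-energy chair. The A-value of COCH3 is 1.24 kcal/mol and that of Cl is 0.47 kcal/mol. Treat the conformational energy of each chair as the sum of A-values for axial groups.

75.2%

C1 and C2 have opposite parity, so for the cis isomer the two substituents are one axial and one equatorial in each chair.
Chair I (acetyl axial, chloro equatorial): E = 1.24 kcal/mol; chair II (acetyl equatorial, chloro axial): E = 0.47 kcal/mol.
ΔG = 0.77 kcal/mol between the two chairs.
K = exp(ΔG/RT) with R = 1.987×10⁻³ kcal mol⁻¹ K⁻¹ and T = 350 K gives K ≈ 3.03.
Fraction in the lower-energy chair = K/(K+1) = 75.2%.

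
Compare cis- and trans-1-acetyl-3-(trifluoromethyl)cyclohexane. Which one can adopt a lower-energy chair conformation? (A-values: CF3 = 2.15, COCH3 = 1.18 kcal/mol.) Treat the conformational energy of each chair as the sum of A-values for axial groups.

cis

At 1,3 positions (parity same): cis → (e,e or a,a); trans → (a,e or e,a).
Best chair for cis: E = 0.00 kcal/mol; best chair for trans: E = 1.18 kcal/mol.
The cis isomer is lower by 1.18 kcal/mol.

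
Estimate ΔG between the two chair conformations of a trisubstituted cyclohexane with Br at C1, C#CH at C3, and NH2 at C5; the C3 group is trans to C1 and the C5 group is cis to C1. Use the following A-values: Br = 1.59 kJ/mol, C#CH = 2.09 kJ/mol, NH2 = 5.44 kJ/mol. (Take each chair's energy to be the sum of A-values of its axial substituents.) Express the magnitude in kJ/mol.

Chair I (bromo axial, ethynyl equatorial, amino axial): E = 7.03 kJ/mol.
Chair II (bromo equatorial, ethynyl axial, amino equatorial): E = 2.09 kJ/mol.
ΔE = 7.03 − 2.09 = 4.94 kJ/mol; chair II is more stable.

4.94 kJ/mol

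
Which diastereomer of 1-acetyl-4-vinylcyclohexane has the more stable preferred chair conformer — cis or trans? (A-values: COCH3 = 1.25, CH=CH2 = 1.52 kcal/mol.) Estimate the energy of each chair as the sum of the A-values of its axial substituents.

At 1,4 positions (parity opposite): cis → (a,e or e,a); trans → (e,e or a,a).
Best chair for cis: E = 1.25 kcal/mol; best chair for trans: E = 0.00 kcal/mol.
The trans isomer is lower by 1.25 kcal/mol.

trans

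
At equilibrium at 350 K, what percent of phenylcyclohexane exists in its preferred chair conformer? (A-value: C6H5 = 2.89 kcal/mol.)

98.5%

One chair has the phenyl group axial (E = 2.89 kcal/mol) and the other has it equatorial (E = 0).
ΔG = 2.89 kcal/mol between the two chairs.
K = exp(ΔG/RT) with R = 1.987×10⁻³ kcal mol⁻¹ K⁻¹ and T = 350 K gives K ≈ 63.8.
Fraction in the lower-energy chair = K/(K+1) = 98.5%.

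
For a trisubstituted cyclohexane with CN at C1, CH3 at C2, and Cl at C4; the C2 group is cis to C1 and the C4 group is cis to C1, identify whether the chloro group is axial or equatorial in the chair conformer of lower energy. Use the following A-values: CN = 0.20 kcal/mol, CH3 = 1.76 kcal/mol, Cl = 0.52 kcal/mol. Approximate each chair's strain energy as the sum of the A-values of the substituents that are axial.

Chair I (cyano axial, methyl equatorial, chloro equatorial): E = 0.20 kcal/mol.
Chair II (cyano equatorial, methyl axial, chloro axial): E = 2.28 kcal/mol.
Chair I is the more stable (lower-energy) conformer, and in that chair the chloro group is equatorial.

equatorial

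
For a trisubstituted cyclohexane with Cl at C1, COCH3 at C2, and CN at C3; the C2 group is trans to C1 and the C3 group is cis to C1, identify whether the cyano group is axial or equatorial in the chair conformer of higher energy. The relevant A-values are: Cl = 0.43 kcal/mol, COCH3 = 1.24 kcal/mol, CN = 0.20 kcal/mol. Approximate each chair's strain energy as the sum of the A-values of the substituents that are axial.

Chair I (chloro axial, acetyl axial, cyano axial): E = 1.87 kcal/mol.
Chair II (chloro equatorial, acetyl equatorial, cyano equatorial): E = 0.00 kcal/mol.
Chair I is the less stable (higher-energy) conformer, and in that chair the cyano group is axial.

axial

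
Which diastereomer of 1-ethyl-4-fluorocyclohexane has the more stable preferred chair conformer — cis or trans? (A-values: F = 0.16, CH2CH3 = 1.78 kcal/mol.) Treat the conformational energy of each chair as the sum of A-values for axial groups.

trans

At 1,4 positions (parity opposite): cis → (a,e or e,a); trans → (e,e or a,a).
Best chair for cis: E = 0.16 kcal/mol; best chair for trans: E = 0.00 kcal/mol.
The trans isomer is lower by 0.16 kcal/mol.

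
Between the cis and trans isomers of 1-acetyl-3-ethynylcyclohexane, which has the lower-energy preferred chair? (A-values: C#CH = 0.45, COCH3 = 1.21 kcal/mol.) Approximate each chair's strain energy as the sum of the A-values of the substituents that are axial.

At 1,3 positions (parity same): cis → (e,e or a,a); trans → (a,e or e,a).
Best chair for cis: E = 0.00 kcal/mol; best chair for trans: E = 0.45 kcal/mol.
The cis isomer is lower by 0.45 kcal/mol.

cis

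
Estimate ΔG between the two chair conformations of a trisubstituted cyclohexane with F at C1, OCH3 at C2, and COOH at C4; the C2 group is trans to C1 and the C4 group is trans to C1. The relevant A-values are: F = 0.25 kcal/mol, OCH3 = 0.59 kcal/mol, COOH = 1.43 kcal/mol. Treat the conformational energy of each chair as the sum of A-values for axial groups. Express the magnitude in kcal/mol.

2.27 kcal/mol

Chair I (fluoro axial, methoxy axial, carboxyl axial): E = 2.27 kcal/mol.
Chair II (fluoro equatorial, methoxy equatorial, carboxyl equatorial): E = 0.00 kcal/mol.
ΔE = 2.27 − 0.00 = 2.27 kcal/mol; chair II is more stable.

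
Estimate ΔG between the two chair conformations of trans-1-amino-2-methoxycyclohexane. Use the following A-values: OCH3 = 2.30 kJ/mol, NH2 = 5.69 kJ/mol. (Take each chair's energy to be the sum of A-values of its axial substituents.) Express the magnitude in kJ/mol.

7.99 kJ/mol

C1 and C2 have opposite parity, so for the trans isomer the two substituents are e,e in one chair and a,a in the other.
Chair I (methoxy axial, amino axial): E = 7.99 kJ/mol.
Chair II (methoxy equatorial, amino equatorial): E = 0.00 kJ/mol.
ΔE = 7.99 − 0.00 = 7.99 kJ/mol; chair II is more stable.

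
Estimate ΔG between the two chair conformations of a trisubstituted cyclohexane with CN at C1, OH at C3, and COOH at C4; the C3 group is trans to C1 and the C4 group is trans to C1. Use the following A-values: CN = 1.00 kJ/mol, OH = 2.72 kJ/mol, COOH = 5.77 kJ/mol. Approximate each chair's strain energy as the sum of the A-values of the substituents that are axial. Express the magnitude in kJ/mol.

Chair I (cyano axial, hydroxyl equatorial, carboxyl axial): E = 6.77 kJ/mol.
Chair II (cyano equatorial, hydroxyl axial, carboxyl equatorial): E = 2.72 kJ/mol.
ΔE = 6.77 − 2.72 = 4.05 kJ/mol; chair II is more stable.

4.05 kJ/mol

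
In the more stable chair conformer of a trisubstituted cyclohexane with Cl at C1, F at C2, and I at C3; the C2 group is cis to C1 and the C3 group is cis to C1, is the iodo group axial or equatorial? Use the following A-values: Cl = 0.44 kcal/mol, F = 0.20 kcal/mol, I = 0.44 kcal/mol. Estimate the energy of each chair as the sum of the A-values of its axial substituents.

Chair I (chloro axial, fluoro equatorial, iodo axial): E = 0.88 kcal/mol.
Chair II (chloro equatorial, fluoro axial, iodo equatorial): E = 0.20 kcal/mol.
Chair II is the more stable (lower-energy) conformer, and in that chair the iodo group is equatorial.

equatorial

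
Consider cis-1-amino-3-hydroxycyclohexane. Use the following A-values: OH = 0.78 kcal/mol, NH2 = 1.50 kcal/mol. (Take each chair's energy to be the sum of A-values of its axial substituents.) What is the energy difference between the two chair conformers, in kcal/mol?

C1 and C3 have the same parity, so for the cis isomer the two substituents are e,e in one chair and a,a in the other.
Chair I (hydroxyl axial, amino axial): E = 2.28 kcal/mol.
Chair II (hydroxyl equatorial, amino equatorial): E = 0.00 kcal/mol.
ΔE = 2.28 − 0.00 = 2.28 kcal/mol; chair II is more stable.

2.28 kcal/mol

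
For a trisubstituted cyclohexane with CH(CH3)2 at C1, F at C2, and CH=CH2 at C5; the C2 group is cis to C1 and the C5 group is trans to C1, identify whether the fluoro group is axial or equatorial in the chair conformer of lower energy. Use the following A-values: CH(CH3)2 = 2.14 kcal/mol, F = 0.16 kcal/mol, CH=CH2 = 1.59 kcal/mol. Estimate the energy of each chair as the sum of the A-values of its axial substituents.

Chair I (isopropyl axial, fluoro equatorial, vinyl equatorial): E = 2.14 kcal/mol.
Chair II (isopropyl equatorial, fluoro axial, vinyl axial): E = 1.75 kcal/mol.
Chair II is the more stable (lower-energy) conformer, and in that chair the fluoro group is axial.

axial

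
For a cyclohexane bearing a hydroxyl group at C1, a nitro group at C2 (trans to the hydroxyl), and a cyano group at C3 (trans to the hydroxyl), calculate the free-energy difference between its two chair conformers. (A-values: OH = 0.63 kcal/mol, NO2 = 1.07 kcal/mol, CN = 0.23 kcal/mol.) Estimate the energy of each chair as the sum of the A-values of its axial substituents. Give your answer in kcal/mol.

1.47 kcal/mol

Chair I (hydroxyl axial, nitro axial, cyano equatorial): E = 1.70 kcal/mol.
Chair II (hydroxyl equatorial, nitro equatorial, cyano axial): E = 0.23 kcal/mol.
ΔE = 1.70 − 0.23 = 1.47 kcal/mol; chair II is more stable.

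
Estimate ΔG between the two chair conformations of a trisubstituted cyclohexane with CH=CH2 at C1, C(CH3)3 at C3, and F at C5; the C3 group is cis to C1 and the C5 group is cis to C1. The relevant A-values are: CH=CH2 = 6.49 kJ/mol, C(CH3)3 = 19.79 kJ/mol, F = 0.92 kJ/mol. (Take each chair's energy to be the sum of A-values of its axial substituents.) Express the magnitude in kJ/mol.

Chair I (vinyl axial, tert-butyl axial, fluoro axial): E = 27.20 kJ/mol.
Chair II (vinyl equatorial, tert-butyl equatorial, fluoro equatorial): E = 0.00 kJ/mol.
ΔE = 27.20 − 0.00 = 27.20 kJ/mol; chair II is more stable.

27.20 kJ/mol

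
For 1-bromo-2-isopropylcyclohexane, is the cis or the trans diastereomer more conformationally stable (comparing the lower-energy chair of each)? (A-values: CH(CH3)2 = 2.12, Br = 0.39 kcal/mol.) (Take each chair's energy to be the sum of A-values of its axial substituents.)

At 1,2 positions (parity opposite): cis → (a,e or e,a); trans → (e,e or a,a).
Best chair for cis: E = 0.39 kcal/mol; best chair for trans: E = 0.00 kcal/mol.
The trans isomer is lower by 0.39 kcal/mol.

trans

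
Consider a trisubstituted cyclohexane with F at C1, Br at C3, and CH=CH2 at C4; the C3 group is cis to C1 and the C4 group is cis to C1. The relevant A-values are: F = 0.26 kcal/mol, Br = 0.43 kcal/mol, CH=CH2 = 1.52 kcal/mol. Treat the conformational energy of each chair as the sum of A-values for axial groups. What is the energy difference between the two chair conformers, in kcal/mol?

0.83 kcal/mol

Chair I (fluoro axial, bromo axial, vinyl equatorial): E = 0.69 kcal/mol.
Chair II (fluoro equatorial, bromo equatorial, vinyl axial): E = 1.52 kcal/mol.
ΔE = 1.52 − 0.69 = 0.83 kcal/mol; chair I is more stable.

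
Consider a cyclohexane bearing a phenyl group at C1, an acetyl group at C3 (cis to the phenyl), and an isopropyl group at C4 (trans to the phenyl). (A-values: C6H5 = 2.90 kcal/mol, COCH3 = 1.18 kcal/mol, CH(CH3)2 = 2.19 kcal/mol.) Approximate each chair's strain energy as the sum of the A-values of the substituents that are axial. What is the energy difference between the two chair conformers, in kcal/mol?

6.27 kcal/mol

Chair I (phenyl axial, acetyl axial, isopropyl axial): E = 6.27 kcal/mol.
Chair II (phenyl equatorial, acetyl equatorial, isopropyl equatorial): E = 0.00 kcal/mol.
ΔE = 6.27 − 0.00 = 6.27 kcal/mol; chair II is more stable.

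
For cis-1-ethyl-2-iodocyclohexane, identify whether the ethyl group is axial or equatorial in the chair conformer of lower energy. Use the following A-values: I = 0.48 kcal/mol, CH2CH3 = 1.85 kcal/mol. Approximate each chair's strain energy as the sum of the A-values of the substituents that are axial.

C1 and C2 have opposite parity, so for the cis isomer the two substituents are one axial and one equatorial in each chair.
Chair I (iodo axial, ethyl equatorial): E = 0.48 kcal/mol.
Chair II (iodo equatorial, ethyl axial): E = 1.85 kcal/mol.
Chair I is the more stable (lower-energy) conformer, and in that chair the ethyl group is equatorial.

equatorial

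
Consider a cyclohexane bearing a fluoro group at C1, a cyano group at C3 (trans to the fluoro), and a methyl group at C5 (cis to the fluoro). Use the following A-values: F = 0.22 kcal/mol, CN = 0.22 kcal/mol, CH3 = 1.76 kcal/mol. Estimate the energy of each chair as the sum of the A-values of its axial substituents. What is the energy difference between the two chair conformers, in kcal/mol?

Chair I (fluoro axial, cyano equatorial, methyl axial): E = 1.98 kcal/mol.
Chair II (fluoro equatorial, cyano axial, methyl equatorial): E = 0.22 kcal/mol.
ΔE = 1.98 − 0.22 = 1.76 kcal/mol; chair II is more stable.

1.76 kcal/mol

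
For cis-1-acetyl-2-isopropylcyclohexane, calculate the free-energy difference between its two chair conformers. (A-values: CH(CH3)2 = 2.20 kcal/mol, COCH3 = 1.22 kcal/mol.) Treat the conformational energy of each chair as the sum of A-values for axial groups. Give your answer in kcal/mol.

C1 and C2 have opposite parity, so for the cis isomer the two substituents are one axial and one equatorial in each chair.
Chair I (isopropyl axial, acetyl equatorial): E = 2.20 kcal/mol.
Chair II (isopropyl equatorial, acetyl axial): E = 1.22 kcal/mol.
ΔE = 2.20 − 1.22 = 0.98 kcal/mol; chair II is more stable.

0.98 kcal/mol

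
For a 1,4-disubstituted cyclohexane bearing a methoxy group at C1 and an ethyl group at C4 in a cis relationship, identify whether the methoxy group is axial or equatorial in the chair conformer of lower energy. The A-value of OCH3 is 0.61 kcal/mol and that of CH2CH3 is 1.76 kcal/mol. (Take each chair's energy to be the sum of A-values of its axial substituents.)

axial

C1 and C4 have opposite parity, so for the cis isomer the two substituents are one axial and one equatorial in each chair.
Chair I (methoxy axial, ethyl equatorial): E = 0.61 kcal/mol.
Chair II (methoxy equatorial, ethyl axial): E = 1.76 kcal/mol.
Chair I is the more stable (lower-energy) conformer, and in that chair the methoxy group is axial.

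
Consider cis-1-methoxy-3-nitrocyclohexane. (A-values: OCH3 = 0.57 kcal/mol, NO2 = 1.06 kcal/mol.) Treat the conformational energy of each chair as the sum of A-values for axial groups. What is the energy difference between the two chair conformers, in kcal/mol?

1.63 kcal/mol

C1 and C3 have the same parity, so for the cis isomer the two substituents are e,e in one chair and a,a in the other.
Chair I (methoxy axial, nitro axial): E = 1.63 kcal/mol.
Chair II (methoxy equatorial, nitro equatorial): E = 0.00 kcal/mol.
ΔE = 1.63 − 0.00 = 1.63 kcal/mol; chair II is more stable.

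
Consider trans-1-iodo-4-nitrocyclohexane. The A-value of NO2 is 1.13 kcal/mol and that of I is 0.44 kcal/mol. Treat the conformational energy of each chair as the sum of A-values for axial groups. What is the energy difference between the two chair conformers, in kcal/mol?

1.57 kcal/mol

C1 and C4 have opposite parity, so for the trans isomer the two substituents are e,e in one chair and a,a in the other.
Chair I (nitro axial, iodo axial): E = 1.57 kcal/mol.
Chair II (nitro equatorial, iodo equatorial): E = 0.00 kcal/mol.
ΔE = 1.57 − 0.00 = 1.57 kcal/mol; chair II is more stable.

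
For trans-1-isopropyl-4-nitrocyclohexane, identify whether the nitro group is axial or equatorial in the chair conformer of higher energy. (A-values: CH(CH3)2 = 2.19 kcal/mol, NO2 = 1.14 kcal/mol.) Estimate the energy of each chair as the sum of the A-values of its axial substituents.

axial

C1 and C4 have opposite parity, so for the trans isomer the two substituents are e,e in one chair and a,a in the other.
Chair I (isopropyl axial, nitro axial): E = 3.33 kcal/mol.
Chair II (isopropyl equatorial, nitro equatorial): E = 0.00 kcal/mol.
Chair I is the less stable (higher-energy) conformer, and in that chair the nitro group is axial.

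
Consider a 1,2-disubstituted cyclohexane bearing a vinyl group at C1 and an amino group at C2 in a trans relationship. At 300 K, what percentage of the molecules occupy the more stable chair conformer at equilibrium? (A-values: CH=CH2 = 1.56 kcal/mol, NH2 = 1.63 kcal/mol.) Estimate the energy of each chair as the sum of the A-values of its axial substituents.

C1 and C2 have opposite parity, so for the trans isomer the two substituents are e,e in one chair and a,a in the other.
Chair I (vinyl axial, amino axial): E = 3.19 kcal/mol; chair II (vinyl equatorial, amino equatorial): E = 0.00 kcal/mol.
ΔG = 3.19 kcal/mol between the two chairs.
K = exp(ΔG/RT) with R = 1.987×10⁻³ kcal mol⁻¹ K⁻¹ and T = 300 K gives K ≈ 211.
Fraction in the lower-energy chair = K/(K+1) = 99.5%.

99.5%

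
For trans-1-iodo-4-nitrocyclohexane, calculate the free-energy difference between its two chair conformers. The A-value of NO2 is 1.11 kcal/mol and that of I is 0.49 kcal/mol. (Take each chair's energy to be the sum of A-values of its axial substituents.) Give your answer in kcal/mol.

1.60 kcal/mol

C1 and C4 have opposite parity, so for the trans isomer the two substituents are e,e in one chair and a,a in the other.
Chair I (nitro axial, iodo axial): E = 1.60 kcal/mol.
Chair II (nitro equatorial, iodo equatorial): E = 0.00 kcal/mol.
ΔE = 1.60 − 0.00 = 1.60 kcal/mol; chair II is more stable.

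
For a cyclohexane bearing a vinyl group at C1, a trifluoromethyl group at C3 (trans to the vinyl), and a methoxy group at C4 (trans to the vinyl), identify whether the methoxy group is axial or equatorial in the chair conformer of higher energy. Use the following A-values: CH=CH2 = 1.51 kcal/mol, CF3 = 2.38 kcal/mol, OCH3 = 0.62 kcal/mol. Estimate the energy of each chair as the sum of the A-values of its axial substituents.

equatorial

Chair I (vinyl axial, trifluoromethyl equatorial, methoxy axial): E = 2.13 kcal/mol.
Chair II (vinyl equatorial, trifluoromethyl axial, methoxy equatorial): E = 2.38 kcal/mol.
Chair II is the less stable (higher-energy) conformer, and in that chair the methoxy group is equatorial.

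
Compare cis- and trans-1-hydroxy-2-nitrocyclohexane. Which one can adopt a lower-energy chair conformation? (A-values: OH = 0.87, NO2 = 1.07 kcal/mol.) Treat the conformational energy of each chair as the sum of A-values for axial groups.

trans

At 1,2 positions (parity opposite): cis → (a,e or e,a); trans → (e,e or a,a).
Best chair for cis: E = 0.87 kcal/mol; best chair for trans: E = 0.00 kcal/mol.
The trans isomer is lower by 0.87 kcal/mol.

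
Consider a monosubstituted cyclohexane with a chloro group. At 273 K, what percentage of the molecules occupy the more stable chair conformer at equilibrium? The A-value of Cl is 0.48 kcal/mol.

One chair has the chloro group axial (E = 0.48 kcal/mol) and the other has it equatorial (E = 0).
ΔG = 0.48 kcal/mol between the two chairs.
K = exp(ΔG/RT) with R = 1.987×10⁻³ kcal mol⁻¹ K⁻¹ and T = 273 K gives K ≈ 2.42.
Fraction in the lower-energy chair = K/(K+1) = 70.8%.

70.8%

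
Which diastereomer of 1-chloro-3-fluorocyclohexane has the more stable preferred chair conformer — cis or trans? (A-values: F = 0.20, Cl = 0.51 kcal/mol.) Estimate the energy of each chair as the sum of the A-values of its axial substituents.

cis

At 1,3 positions (parity same): cis → (e,e or a,a); trans → (a,e or e,a).
Best chair for cis: E = 0.00 kcal/mol; best chair for trans: E = 0.20 kcal/mol.
The cis isomer is lower by 0.20 kcal/mol.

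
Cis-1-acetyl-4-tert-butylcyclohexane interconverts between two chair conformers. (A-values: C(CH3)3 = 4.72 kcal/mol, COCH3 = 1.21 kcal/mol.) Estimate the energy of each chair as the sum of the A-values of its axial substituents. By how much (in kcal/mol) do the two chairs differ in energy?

3.51 kcal/mol

C1 and C4 have opposite parity, so for the cis isomer the two substituents are one axial and one equatorial in each chair.
Chair I (tert-butyl axial, acetyl equatorial): E = 4.72 kcal/mol.
Chair II (tert-butyl equatorial, acetyl axial): E = 1.21 kcal/mol.
ΔE = 4.72 − 1.21 = 3.51 kcal/mol; chair II is more stable.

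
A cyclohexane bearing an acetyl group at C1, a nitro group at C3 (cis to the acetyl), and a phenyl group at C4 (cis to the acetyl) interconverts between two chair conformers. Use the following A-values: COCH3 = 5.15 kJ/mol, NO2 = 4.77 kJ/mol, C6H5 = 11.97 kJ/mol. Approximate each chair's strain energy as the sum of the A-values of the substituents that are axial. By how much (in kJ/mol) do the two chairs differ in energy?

Chair I (acetyl axial, nitro axial, phenyl equatorial): E = 9.92 kJ/mol.
Chair II (acetyl equatorial, nitro equatorial, phenyl axial): E = 11.97 kJ/mol.
ΔE = 11.97 − 9.92 = 2.05 kJ/mol; chair I is more stable.

2.05 kJ/mol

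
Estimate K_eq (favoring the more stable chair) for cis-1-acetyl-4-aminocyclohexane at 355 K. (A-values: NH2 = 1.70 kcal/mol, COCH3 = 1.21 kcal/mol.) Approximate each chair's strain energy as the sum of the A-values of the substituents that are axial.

K ≈ 2.00

C1 and C4 have opposite parity, so for the cis isomer the two substituents are one axial and one equatorial in each chair.
Chair I (amino axial, acetyl equatorial): E = 1.70 kcal/mol; chair II (amino equatorial, acetyl axial): E = 1.21 kcal/mol.
ΔG = 0.49 kcal/mol between the two chairs.
K = exp(ΔG/RT) with R = 1.987×10⁻³ kcal mol⁻¹ K⁻¹ and T = 355 K gives K ≈ 2.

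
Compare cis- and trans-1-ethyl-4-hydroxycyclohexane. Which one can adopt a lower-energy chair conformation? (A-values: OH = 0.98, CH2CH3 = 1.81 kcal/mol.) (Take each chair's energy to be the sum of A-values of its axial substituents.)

At 1,4 positions (parity opposite): cis → (a,e or e,a); trans → (e,e or a,a).
Best chair for cis: E = 0.98 kcal/mol; best chair for trans: E = 0.00 kcal/mol.
The trans isomer is lower by 0.98 kcal/mol.

trans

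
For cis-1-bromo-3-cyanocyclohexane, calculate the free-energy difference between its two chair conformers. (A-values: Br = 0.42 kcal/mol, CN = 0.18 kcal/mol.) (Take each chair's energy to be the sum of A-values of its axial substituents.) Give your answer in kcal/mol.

C1 and C3 have the same parity, so for the cis isomer the two substituents are e,e in one chair and a,a in the other.
Chair I (bromo axial, cyano axial): E = 0.60 kcal/mol.
Chair II (bromo equatorial, cyano equatorial): E = 0.00 kcal/mol.
ΔE = 0.60 − 0.00 = 0.60 kcal/mol; chair II is more stable.

0.60 kcal/mol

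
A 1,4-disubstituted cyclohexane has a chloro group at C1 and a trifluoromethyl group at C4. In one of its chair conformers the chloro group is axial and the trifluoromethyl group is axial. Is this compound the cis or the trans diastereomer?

C1 and C4 have opposite parity, so their axial bonds point in opposite directions.
With opposite-parity carbons, two substituents on the same face are one axial and one equatorial; opposite faces give both axial or both equatorial.
Here the groups are axial/axial → opposite face → trans.

trans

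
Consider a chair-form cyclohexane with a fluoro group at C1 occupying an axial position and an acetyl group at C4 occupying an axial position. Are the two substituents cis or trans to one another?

trans

C1 and C4 have opposite parity, so their axial bonds point in opposite directions.
With opposite-parity carbons, two substituents on the same face are one axial and one equatorial; opposite faces give both axial or both equatorial.
Here the groups are axial/axial → opposite face → trans.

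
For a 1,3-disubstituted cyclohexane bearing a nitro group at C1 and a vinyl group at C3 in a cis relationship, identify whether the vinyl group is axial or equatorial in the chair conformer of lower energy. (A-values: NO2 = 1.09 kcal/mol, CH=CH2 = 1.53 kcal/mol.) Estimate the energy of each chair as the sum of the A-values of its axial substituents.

equatorial

C1 and C3 have the same parity, so for the cis isomer the two substituents are e,e in one chair and a,a in the other.
Chair I (nitro axial, vinyl axial): E = 2.62 kcal/mol.
Chair II (nitro equatorial, vinyl equatorial): E = 0.00 kcal/mol.
Chair II is the more stable (lower-energy) conformer, and in that chair the vinyl group is equatorial.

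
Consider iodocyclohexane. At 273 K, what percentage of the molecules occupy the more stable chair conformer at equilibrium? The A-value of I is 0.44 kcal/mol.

One chair has the iodo group axial (E = 0.44 kcal/mol) and the other has it equatorial (E = 0).
ΔG = 0.44 kcal/mol between the two chairs.
K = exp(ΔG/RT) with R = 1.987×10⁻³ kcal mol⁻¹ K⁻¹ and T = 273 K gives K ≈ 2.25.
Fraction in the lower-energy chair = K/(K+1) = 69.2%.

69.2%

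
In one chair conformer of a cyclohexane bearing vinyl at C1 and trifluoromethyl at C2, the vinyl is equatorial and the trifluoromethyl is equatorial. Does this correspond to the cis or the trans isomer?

C1 and C2 have opposite parity, so their axial bonds point in opposite directions.
With opposite-parity carbons, two substituents on the same face are one axial and one equatorial; opposite faces give both axial or both equatorial.
Here the groups are equatorial/equatorial → opposite face → trans.

trans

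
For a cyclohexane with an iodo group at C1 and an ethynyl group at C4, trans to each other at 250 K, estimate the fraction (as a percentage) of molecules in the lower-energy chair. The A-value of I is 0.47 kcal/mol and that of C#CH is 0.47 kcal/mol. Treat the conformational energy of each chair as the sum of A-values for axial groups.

86.9%

C1 and C4 have opposite parity, so for the trans isomer the two substituents are e,e in one chair and a,a in the other.
Chair I (iodo axial, ethynyl axial): E = 0.94 kcal/mol; chair II (iodo equatorial, ethynyl equatorial): E = 0.00 kcal/mol.
ΔG = 0.94 kcal/mol between the two chairs.
K = exp(ΔG/RT) with R = 1.987×10⁻³ kcal mol⁻¹ K⁻¹ and T = 250 K gives K ≈ 6.63.
Fraction in the lower-energy chair = K/(K+1) = 86.9%.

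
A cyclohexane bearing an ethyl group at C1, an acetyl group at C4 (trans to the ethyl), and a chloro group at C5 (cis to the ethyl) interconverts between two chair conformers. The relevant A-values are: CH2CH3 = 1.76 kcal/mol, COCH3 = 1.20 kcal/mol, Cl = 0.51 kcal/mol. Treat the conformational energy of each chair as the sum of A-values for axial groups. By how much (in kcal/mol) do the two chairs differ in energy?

Chair I (ethyl axial, acetyl axial, chloro axial): E = 3.47 kcal/mol.
Chair II (ethyl equatorial, acetyl equatorial, chloro equatorial): E = 0.00 kcal/mol.
ΔE = 3.47 − 0.00 = 3.47 kcal/mol; chair II is more stable.

3.47 kcal/mol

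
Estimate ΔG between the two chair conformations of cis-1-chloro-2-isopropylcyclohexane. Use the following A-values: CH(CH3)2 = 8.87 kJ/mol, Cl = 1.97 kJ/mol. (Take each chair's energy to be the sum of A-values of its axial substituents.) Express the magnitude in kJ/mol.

6.90 kJ/mol

C1 and C2 have opposite parity, so for the cis isomer the two substituents are one axial and one equatorial in each chair.
Chair I (isopropyl axial, chloro equatorial): E = 8.87 kJ/mol.
Chair II (isopropyl equatorial, chloro axial): E = 1.97 kJ/mol.
ΔE = 8.87 − 1.97 = 6.90 kJ/mol; chair II is more stable.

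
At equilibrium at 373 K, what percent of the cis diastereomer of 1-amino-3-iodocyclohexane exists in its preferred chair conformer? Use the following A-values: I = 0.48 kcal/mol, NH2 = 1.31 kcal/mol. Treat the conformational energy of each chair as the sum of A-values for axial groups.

C1 and C3 have the same parity, so for the cis isomer the two substituents are e,e in one chair and a,a in the other.
Chair I (iodo axial, amino axial): E = 1.79 kcal/mol; chair II (iodo equatorial, amino equatorial): E = 0.00 kcal/mol.
ΔG = 1.79 kcal/mol between the two chairs.
K = exp(ΔG/RT) with R = 1.987×10⁻³ kcal mol⁻¹ K⁻¹ and T = 373 K gives K ≈ 11.2.
Fraction in the lower-energy chair = K/(K+1) = 91.8%.

91.8%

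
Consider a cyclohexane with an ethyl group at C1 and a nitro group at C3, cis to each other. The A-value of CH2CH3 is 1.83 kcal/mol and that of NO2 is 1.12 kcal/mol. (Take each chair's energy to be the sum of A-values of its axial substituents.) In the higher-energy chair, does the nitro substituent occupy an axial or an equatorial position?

axial

C1 and C3 have the same parity, so for the cis isomer the two substituents are e,e in one chair and a,a in the other.
Chair I (ethyl axial, nitro axial): E = 2.95 kcal/mol.
Chair II (ethyl equatorial, nitro equatorial): E = 0.00 kcal/mol.
Chair I is the less stable (higher-energy) conformer, and in that chair the nitro group is axial.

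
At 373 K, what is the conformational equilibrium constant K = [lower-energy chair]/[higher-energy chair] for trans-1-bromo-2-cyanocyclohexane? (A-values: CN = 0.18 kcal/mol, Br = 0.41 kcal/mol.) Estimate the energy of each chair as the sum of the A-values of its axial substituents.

K ≈ 2.22

C1 and C2 have opposite parity, so for the trans isomer the two substituents are e,e in one chair and a,a in the other.
Chair I (cyano axial, bromo axial): E = 0.59 kcal/mol; chair II (cyano equatorial, bromo equatorial): E = 0.00 kcal/mol.
ΔG = 0.59 kcal/mol between the two chairs.
K = exp(ΔG/RT) with R = 1.987×10⁻³ kcal mol⁻¹ K⁻¹ and T = 373 K gives K ≈ 2.22.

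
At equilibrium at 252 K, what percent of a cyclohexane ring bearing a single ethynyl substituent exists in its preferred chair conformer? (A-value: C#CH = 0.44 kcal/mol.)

70.7%

One chair has the ethynyl group axial (E = 0.44 kcal/mol) and the other has it equatorial (E = 0).
ΔG = 0.44 kcal/mol between the two chairs.
K = exp(ΔG/RT) with R = 1.987×10⁻³ kcal mol⁻¹ K⁻¹ and T = 252 K gives K ≈ 2.41.
Fraction in the lower-energy chair = K/(K+1) = 70.7%.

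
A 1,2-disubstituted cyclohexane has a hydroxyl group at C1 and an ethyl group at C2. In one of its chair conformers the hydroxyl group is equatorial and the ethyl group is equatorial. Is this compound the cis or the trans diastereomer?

trans

C1 and C2 have opposite parity, so their axial bonds point in opposite directions.
With opposite-parity carbons, two substituents on the same face are one axial and one equatorial; opposite faces give both axial or both equatorial.
Here the groups are equatorial/equatorial → opposite face → trans.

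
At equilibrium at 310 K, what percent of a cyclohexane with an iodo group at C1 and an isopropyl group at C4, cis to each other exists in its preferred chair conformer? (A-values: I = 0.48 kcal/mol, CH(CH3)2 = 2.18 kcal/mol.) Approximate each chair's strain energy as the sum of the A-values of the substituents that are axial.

94.0%

C1 and C4 have opposite parity, so for the cis isomer the two substituents are one axial and one equatorial in each chair.
Chair I (iodo axial, isopropyl equatorial): E = 0.48 kcal/mol; chair II (iodo equatorial, isopropyl axial): E = 2.18 kcal/mol.
ΔG = 1.70 kcal/mol between the two chairs.
K = exp(ΔG/RT) with R = 1.987×10⁻³ kcal mol⁻¹ K⁻¹ and T = 310 K gives K ≈ 15.8.
Fraction in the lower-energy chair = K/(K+1) = 94.0%.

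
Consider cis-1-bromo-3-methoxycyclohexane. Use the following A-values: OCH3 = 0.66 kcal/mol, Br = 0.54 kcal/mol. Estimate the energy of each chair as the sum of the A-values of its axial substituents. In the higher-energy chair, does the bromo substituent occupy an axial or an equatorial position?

axial

C1 and C3 have the same parity, so for the cis isomer the two substituents are e,e in one chair and a,a in the other.
Chair I (methoxy axial, bromo axial): E = 1.20 kcal/mol.
Chair II (methoxy equatorial, bromo equatorial): E = 0.00 kcal/mol.
Chair I is the less stable (higher-energy) conformer, and in that chair the bromo group is axial.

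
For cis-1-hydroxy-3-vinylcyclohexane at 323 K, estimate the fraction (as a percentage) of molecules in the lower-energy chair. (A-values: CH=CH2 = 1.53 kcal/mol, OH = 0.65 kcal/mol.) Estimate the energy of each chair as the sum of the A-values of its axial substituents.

C1 and C3 have the same parity, so for the cis isomer the two substituents are e,e in one chair and a,a in the other.
Chair I (vinyl axial, hydroxyl axial): E = 2.18 kcal/mol; chair II (vinyl equatorial, hydroxyl equatorial): E = 0.00 kcal/mol.
ΔG = 2.18 kcal/mol between the two chairs.
K = exp(ΔG/RT) with R = 1.987×10⁻³ kcal mol⁻¹ K⁻¹ and T = 323 K gives K ≈ 29.9.
Fraction in the lower-energy chair = K/(K+1) = 96.8%.

96.8%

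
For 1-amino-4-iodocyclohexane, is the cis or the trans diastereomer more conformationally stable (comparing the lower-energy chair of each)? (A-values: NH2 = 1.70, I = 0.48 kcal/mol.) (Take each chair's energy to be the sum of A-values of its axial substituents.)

At 1,4 positions (parity opposite): cis → (a,e or e,a); trans → (e,e or a,a).
Best chair for cis: E = 0.48 kcal/mol; best chair for trans: E = 0.00 kcal/mol.
The trans isomer is lower by 0.48 kcal/mol.

trans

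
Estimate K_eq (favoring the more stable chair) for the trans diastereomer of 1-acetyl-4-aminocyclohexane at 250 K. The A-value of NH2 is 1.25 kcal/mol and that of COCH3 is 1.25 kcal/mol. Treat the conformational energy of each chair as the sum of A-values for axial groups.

K ≈ 153

C1 and C4 have opposite parity, so for the trans isomer the two substituents are e,e in one chair and a,a in the other.
Chair I (amino axial, acetyl axial): E = 2.50 kcal/mol; chair II (amino equatorial, acetyl equatorial): E = 0.00 kcal/mol.
ΔG = 2.50 kcal/mol between the two chairs.
K = exp(ΔG/RT) with R = 1.987×10⁻³ kcal mol⁻¹ K⁻¹ and T = 250 K gives K ≈ 153.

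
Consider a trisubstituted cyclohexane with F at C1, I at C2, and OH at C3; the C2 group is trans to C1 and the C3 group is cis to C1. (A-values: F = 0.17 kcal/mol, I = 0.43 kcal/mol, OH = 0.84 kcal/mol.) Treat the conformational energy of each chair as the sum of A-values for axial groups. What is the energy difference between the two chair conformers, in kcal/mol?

1.44 kcal/mol

Chair I (fluoro axial, iodo axial, hydroxyl axial): E = 1.44 kcal/mol.
Chair II (fluoro equatorial, iodo equatorial, hydroxyl equatorial): E = 0.00 kcal/mol.
ΔE = 1.44 − 0.00 = 1.44 kcal/mol; chair II is more stable.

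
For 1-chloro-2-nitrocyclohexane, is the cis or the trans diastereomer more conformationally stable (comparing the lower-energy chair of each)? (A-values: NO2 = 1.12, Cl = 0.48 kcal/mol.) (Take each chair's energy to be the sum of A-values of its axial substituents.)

trans

At 1,2 positions (parity opposite): cis → (a,e or e,a); trans → (e,e or a,a).
Best chair for cis: E = 0.48 kcal/mol; best chair for trans: E = 0.00 kcal/mol.
The trans isomer is lower by 0.48 kcal/mol.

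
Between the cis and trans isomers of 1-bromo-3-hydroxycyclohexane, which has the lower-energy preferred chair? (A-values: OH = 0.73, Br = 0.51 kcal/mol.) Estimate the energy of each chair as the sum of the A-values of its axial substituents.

At 1,3 positions (parity same): cis → (e,e or a,a); trans → (a,e or e,a).
Best chair for cis: E = 0.00 kcal/mol; best chair for trans: E = 0.51 kcal/mol.
The cis isomer is lower by 0.51 kcal/mol.

cis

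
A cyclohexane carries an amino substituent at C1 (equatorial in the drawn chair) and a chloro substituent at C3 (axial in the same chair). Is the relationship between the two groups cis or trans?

trans

C1 and C3 have the same parity, so their axial bonds point in the same direction.
With same-parity carbons, two substituents on the same face are both axial or both equatorial; opposite faces give one of each.
Here the groups are equatorial/axial → opposite face → trans.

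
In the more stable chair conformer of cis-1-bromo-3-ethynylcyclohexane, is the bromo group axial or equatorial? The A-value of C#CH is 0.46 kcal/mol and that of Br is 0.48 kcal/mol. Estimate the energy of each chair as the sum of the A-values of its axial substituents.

equatorial

C1 and C3 have the same parity, so for the cis isomer the two substituents are e,e in one chair and a,a in the other.
Chair I (ethynyl axial, bromo axial): E = 0.94 kcal/mol.
Chair II (ethynyl equatorial, bromo equatorial): E = 0.00 kcal/mol.
Chair II is the more stable (lower-energy) conformer, and in that chair the bromo group is equatorial.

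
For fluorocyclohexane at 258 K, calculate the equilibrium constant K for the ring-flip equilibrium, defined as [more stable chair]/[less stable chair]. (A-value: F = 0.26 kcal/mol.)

K ≈ 1.66

One chair has the fluoro group axial (E = 0.26 kcal/mol) and the other has it equatorial (E = 0).
ΔG = 0.26 kcal/mol between the two chairs.
K = exp(ΔG/RT) with R = 1.987×10⁻³ kcal mol⁻¹ K⁻¹ and T = 258 K gives K ≈ 1.66.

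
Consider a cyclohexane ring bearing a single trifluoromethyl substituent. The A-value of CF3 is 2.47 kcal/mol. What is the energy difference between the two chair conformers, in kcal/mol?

2.47 kcal/mol

A monosubstituted cyclohexane has one chair with the trifluoromethyl group axial (E = A = 2.47 kcal/mol) and one with it equatorial (E = 0).
ΔE = 2.47 − 0 = 2.47 kcal/mol.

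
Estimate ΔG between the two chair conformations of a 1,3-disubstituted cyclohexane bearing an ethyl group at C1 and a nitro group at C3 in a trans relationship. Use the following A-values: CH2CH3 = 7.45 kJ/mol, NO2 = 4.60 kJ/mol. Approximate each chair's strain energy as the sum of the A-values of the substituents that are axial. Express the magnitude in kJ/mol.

2.85 kJ/mol

C1 and C3 have the same parity, so for the trans isomer the two substituents are one axial and one equatorial in each chair.
Chair I (ethyl axial, nitro equatorial): E = 7.45 kJ/mol.
Chair II (ethyl equatorial, nitro axial): E = 4.60 kJ/mol.
ΔE = 7.45 − 4.60 = 2.85 kJ/mol; chair II is more stable.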